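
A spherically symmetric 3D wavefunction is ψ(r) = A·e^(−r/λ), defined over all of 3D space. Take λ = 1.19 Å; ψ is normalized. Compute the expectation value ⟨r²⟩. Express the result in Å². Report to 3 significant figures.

⟨r^2⟩ ≈ 4.25 Å^2

The expectation value is the |ψ|²-weighted average of r^2: ∫ r^2|ψ|² 4πr² dr.
Recall ∫₀^∞ r^m e^(−r/β) dr = m!·β^(m+1), the ratio of the moment integral to the normalization integral gives ⟨r²⟩ = 3·λ^2.
With λ = 1.19, ⟨r^2⟩ = 4.248.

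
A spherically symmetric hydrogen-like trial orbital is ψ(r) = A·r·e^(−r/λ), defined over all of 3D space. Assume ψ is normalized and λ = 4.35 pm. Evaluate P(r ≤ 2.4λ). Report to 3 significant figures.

P ≈ 0.524

Integrate the radial probability density 4πr²|ψ|² over r ≤ 2.4λ.
Normalization gives A² = 1/(3·π·λ^5).
In terms of u = r/λ (A², 4π and the length scale all cancel between numerator and denominator), P = [∫_{0}^{2.4} u^4·e^(-2·u) du] / [∫_{0}^{∞} u^4·e^(-2·u) du].
An antiderivative of u^4·e^(-2·u) is -(u^4/2 + u^3 + 3·u^2/2 + 3·u/2 + 3/4)·e^(-2·u); evaluating from 0 to 2.4 gives ≈ 0.39281, while the full integral is 3/4.
The region integral divided by the full integral gives P = 0.5237.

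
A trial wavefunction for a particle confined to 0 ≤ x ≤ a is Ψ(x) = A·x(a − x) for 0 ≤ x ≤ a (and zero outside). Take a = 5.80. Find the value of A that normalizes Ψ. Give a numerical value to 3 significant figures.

A ≈ 0.0676

We need A² ∫|f|² dx = 1, taking the integral from 0 to a.
With Ψ = A·x(a − x), the integral evaluates to A²·[a^5/30].
So A² = (a^5/30)^(−1).
Plugging in a = 5.80 yields A = 0.06761.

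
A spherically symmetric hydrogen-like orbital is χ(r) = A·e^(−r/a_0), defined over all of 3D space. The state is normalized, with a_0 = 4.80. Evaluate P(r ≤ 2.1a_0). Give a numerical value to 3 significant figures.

P ≈ 0.790

P = ∫ |χ|² 4πr² dr over r ≤ 2.1a_0.
Normalization gives A² = 1/(π·a_0^3).
Substituting u = r/a_0, A², 4π and the length scale all cancel in the ratio: P = ∫_{0}^{2.1} u^2·e^(-2·u) du / ∫_{0}^{∞} u^2·e^(-2·u) du.
With ∫ u^2·e^(-2·u) du = -(2·u^2 + 2·u + 1)·e^(-2·u)/4 + C, the region integral is 1/4 - 701·e^(-21/5)/200 and the full one is 1/4.
Taking the ratio yields P = 0.7898.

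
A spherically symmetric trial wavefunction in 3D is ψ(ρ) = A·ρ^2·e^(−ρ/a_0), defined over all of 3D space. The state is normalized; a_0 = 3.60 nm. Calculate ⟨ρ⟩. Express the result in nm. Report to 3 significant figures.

⟨ρ⟩ ≈ 12.6 nm

By definition ⟨ρ⟩ = ∫ ρ |ψ(ρ)|² 4πρ² dρ.
Recall ∫₀^∞ ρ^m e^(−ρ/β) dρ = m!·β^(m+1), the ratio of the moment integral to the normalization integral gives ⟨ρ⟩ = 7·a_0/2.
Putting a_0 = 3.60 gives 12.60.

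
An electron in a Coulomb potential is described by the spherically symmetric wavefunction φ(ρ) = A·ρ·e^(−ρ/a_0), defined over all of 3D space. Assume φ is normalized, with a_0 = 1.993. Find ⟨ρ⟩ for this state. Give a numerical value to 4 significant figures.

⟨ρ⟩ ≈ 4.983

The expectation value is the |φ|²-weighted average of ρ: ∫ ρ|φ|² 4πρ² dρ.
Since the A² factors cancel between numerator and denominator, ⟨ρ⟩ = 5·a_0/2.
Putting a_0 = 1.993 gives 4.9825.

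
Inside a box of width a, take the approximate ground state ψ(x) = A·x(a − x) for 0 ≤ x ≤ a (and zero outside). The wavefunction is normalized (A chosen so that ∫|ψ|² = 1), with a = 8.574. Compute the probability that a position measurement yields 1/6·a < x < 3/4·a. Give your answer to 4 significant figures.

P ≈ 0.8610

The probability is P = ∫ |ψ|² dx over [1/6·a, 3/4·a].
With A² fixed by ∫|ψ|² = 1, i.e. A² = (a^5/30)^(−1), substitute and integrate.
Substituting u = x/a, A² and the length scale cancel in the ratio: P = ∫_{1/6}^{3/4} u^2·(1 - u)^2 du / ∫_{0}^{1} u^2·(1 - u)^2 du.
Using ∫ u^2·(1 - u)^2 du = u^3·(6·u^2 - 15·u + 10)/30, the numerator is ≈ 0.0286997 and the denominator is 1/30.
This works out to P = 0.86099.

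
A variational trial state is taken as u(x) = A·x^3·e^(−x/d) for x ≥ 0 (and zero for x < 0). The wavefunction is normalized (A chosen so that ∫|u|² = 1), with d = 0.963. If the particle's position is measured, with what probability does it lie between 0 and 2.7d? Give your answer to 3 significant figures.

P ≈ 0.298

P = ∫_{0}^{2.7d} |u(x)|² dx.
Since A² = 1/(45·d^7/8), this is the region integral divided by the full normalization integral.
Substituting t = x/d, A² and the length scale cancel in the ratio: P = ∫_{0}^{2.7} t^6·e^(-2·t) dt / ∫_{0}^{∞} t^6·e^(-2·t) dt.
An antiderivative of t^6·e^(-2·t) is -(4·t^6 + 12·t^5 + 30·t^4 + 60·t^3 + 90·t^2 + 90·t + 45)·e^(-2·t)/8; evaluating from 0 to 2.7 gives ≈ 1.6781, while the full integral is 45/8.
Evaluating gives P = 0.2983.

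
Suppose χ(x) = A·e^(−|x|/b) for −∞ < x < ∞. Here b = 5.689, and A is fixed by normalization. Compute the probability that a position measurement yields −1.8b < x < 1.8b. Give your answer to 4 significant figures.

P ≈ 0.9727

|χ|² is the probability density, so P = ∫_{−1.8b}^{1.8b} |χ|² dx.
The normalization integral ∫|χ|²dx over the whole domain equals b·A², and A² cancels in the ratio.
Both integrals are even about x = 0, so only the x ≥ 0 halves are needed (the factors of 2 cancel). Substituting u = x/b, A² and the length scale cancel in the ratio: P = ∫_{0}^{1.8} e^(-2·u) du / ∫_{0}^{∞} e^(-2·u) du.
An antiderivative of e^(-2·u) is -e^(-2·u)/2; evaluating from 0 to 1.8 gives 1/2 - e^(-18/5)/2, while the full integral is 1/2.
Evaluating gives P = 0.97268.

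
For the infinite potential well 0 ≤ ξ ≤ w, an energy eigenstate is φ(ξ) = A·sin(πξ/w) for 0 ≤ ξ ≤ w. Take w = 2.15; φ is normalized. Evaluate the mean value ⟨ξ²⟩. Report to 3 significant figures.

⟨ξ^2⟩ ≈ 1.31

By definition ⟨ξ²⟩ = ∫ ξ^2 |φ(ξ)|² dξ.
With ∫₀^w sin²(nπξ/w) dξ = w/2, since the A² factors cancel between numerator and denominator, ⟨ξ²⟩ = -w^2/(2·π^2) + w^2/3.
Putting w = 2.15 gives 1.307.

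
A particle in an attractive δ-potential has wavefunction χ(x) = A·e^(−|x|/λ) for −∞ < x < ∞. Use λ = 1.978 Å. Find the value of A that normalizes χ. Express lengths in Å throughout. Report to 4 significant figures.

A ≈ 0.7110 Å^(-1/2)

The normalization condition is ∫|χ|² dx = 1 from −∞ to ∞.
With ∫₀^∞ x^0 e^(−αx) dx = 0!/α^1, carrying out the integral gives A² · λ.
With λ = 1.978: A² = 0.50556 and A = 0.71103.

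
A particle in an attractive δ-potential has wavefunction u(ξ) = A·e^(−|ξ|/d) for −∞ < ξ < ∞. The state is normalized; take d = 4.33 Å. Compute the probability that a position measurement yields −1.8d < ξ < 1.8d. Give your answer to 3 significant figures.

|u|² is the probability density, so P = ∫_{−1.8d}^{1.8d} |u|² dξ.
With A² fixed by ∫|u|² = 1, i.e. A² = (d)^(−1), substitute and integrate.
Both integrals are even about ξ = 0, so only the ξ ≥ 0 halves are needed (the factors of 2 cancel). In terms of t = ξ/d (A² and the length scale cancel between numerator and denominator), P = [∫_{0}^{1.8} e^(-2·t) dt] / [∫_{0}^{∞} e^(-2·t) dt].
With ∫ e^(-2·t) dt = -e^(-2·t)/2 + C, the region integral is 1/2 - e^(-18/5)/2 and the full one is 1/2.
Evaluating gives P = 0.9727.

P ≈ 0.973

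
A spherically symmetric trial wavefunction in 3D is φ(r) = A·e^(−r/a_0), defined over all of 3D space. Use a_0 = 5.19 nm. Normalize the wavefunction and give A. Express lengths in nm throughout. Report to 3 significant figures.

The normalization condition is ∫|φ|² 4πr² dr = 1 from 0 to ∞.
The angular integral contributes 4π, leaving ∫₀^∞ r²|φ|² dr.
∫|φ|² 4πr² dr = A²·(π·a_0^3).
So A² = (π·a_0^3)^(−1).
Plugging in a_0 = 5.19 yields A = 0.04772.

A ≈ 0.0477 nm^(-3/2)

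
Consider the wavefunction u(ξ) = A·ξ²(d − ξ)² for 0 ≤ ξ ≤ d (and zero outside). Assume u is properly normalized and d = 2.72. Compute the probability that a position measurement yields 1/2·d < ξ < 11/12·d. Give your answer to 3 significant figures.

P = ∫_{1/2·d}^{11/12·d} |u(ξ)|² dξ.
With A² fixed by ∫|u|² = 1, i.e. A² = (d^9/630)^(−1), substitute and integrate.
In terms of t = ξ/d (A² and the length scale cancel between numerator and denominator), P = [∫_{1/2}^{11/12} t^4·(1 - t)^4 dt] / [∫_{0}^{1} t^4·(1 - t)^4 dt].
Using ∫ t^4·(1 - t)^4 dt = t^5·(70·t^4 - 315·t^3 + 540·t^2 - 420·t + 126)/630, the numerator is ≈ 0.00079305 and the denominator is 1/630.
This works out to P = 0.4996.

P ≈ 0.500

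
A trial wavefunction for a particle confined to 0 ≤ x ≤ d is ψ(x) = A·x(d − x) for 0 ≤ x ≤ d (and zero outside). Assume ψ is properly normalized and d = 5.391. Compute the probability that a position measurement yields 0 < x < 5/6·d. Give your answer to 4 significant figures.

The probability is P = ∫ |ψ|² dx over [0, 5/6·d].
With A² fixed by ∫|ψ|² = 1, i.e. A² = (d^5/30)^(−1), substitute and integrate.
Substituting u = x/d, A² and the length scale cancel in the ratio: P = ∫_{0}^{5/6} u^2·(1 - u)^2 du / ∫_{0}^{1} u^2·(1 - u)^2 du.
An antiderivative of u^2·(1 - u)^2 is u^3·(6·u^2 - 15·u + 10)/30; evaluating from 0 to 5/6 gives 125/3888, while the full integral is 1/30.
This works out to P = 625/648.

P ≈ 0.9645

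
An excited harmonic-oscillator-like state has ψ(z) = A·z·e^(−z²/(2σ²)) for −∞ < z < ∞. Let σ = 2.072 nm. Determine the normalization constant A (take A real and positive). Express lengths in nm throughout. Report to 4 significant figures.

A ≈ 0.3562 nm^(-3/2)

Require ∫ |ψ|² dz = 1 over the whole domain.
With ψ = A·z·e^(−z²/(2σ²)), the integral evaluates to A²·[√(π)·σ^3/2].
So A² = (√(π)·σ^3/2)^(−1).
Plugging in σ = 2.072 yields A = 0.35616.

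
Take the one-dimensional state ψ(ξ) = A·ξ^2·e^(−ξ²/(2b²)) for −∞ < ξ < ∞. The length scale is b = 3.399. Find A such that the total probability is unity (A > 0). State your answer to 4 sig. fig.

The normalization condition is ∫|ψ|² dξ = 1 from −∞ to ∞.
With ψ = A·ξ^2·e^(−ξ²/(2b²)), the integral evaluates to A²·[3·√(π)·b^5/4].
Hence A² = 1/[3·√(π)·b^5/4].
Plugging in b = 3.399 yields A = 0.040720.

A ≈ 0.04072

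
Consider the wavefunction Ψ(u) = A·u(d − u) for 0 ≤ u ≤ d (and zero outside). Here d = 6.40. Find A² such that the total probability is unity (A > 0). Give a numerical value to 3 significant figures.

Normalization requires ∫|Ψ|² du = 1, integrated from 0 to d.
Carrying out the integral gives A² · d^5/30.
So A² = (d^5/30)^(−1).
Substituting d = 6.40 gives A² = 0.002794, so A = 0.05286.

A^2 ≈ 0.00279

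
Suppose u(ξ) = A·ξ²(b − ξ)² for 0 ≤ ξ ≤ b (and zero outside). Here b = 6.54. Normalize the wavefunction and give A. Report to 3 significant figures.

We need A² ∫|f|² dξ = 1, taking the integral from 0 to b.
∫|u|² dξ = A²·(b^9/630).
Hence A² = 1/[b^9/630].
Plugging in b = 6.54 yields A = 0.005365.

A ≈ 0.00537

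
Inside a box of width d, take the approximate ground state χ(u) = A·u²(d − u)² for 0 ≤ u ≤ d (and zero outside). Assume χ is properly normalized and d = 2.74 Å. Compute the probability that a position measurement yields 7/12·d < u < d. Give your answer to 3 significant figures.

P = ∫_{7/12·d}^{d} |χ(u)|² du.
Since A² = 1/(d^9/630), this is the region integral divided by the full normalization integral.
In terms of t = u/d (A² and the length scale cancel between numerator and denominator), P = [∫_{7/12}^{1} t^4·(1 - t)^4 dt] / [∫_{0}^{1} t^4·(1 - t)^4 dt].
With ∫ t^4·(1 - t)^4 dt = t^5·(70·t^4 - 315·t^3 + 540·t^2 - 420·t + 126)/630 + C, the region integral is ≈ 0.00047989 and the full one is 1/630.
Evaluating gives P = 0.3023.

P ≈ 0.302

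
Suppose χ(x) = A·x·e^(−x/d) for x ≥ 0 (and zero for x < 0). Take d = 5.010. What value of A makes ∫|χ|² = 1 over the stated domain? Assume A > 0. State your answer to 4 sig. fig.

Require ∫ |χ|² dx = 1 over the whole domain.
With χ = A·x·e^(−x/d), the integral evaluates to A²·[d^3/4].
Hence A² = 1/[d^3/4].
Substituting d = 5.010 gives A² = 0.031809, so A = 0.17835.

A ≈ 0.1784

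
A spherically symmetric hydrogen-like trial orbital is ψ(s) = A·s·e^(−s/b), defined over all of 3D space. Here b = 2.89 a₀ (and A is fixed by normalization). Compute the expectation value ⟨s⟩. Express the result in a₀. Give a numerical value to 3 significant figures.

⟨s⟩ = ∫ s |ψ|² 4πs² ds over the full domain.
With ∫₀^∞ s^5 e^(−αs) ds = 5!/α^6, evaluating both integrals, ⟨s⟩ = 5·b/2.
Putting b = 2.89 gives 7.225.

⟨s⟩ ≈ 7.23 a₀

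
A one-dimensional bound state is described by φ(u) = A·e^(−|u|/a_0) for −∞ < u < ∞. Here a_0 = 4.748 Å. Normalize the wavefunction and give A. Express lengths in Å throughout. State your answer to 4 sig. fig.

Normalization requires ∫|φ|² du = 1, integrated from −∞ to ∞.
Recall ∫₀^∞ u^m e^(−u/β) du = m!·β^(m+1), the integral (without the A² prefactor) comes out to a_0.
Substituting a_0 = 4.748 gives A² = 0.21061, so A = 0.45893.

A ≈ 0.4589 Å^(-1/2)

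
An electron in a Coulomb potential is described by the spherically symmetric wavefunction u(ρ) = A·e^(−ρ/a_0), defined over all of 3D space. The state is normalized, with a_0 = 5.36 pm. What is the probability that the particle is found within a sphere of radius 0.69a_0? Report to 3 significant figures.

P ≈ 0.162

Integrate the radial probability density 4πρ²|u|² over ρ ≤ 0.69a_0.
A² is fixed by ∫₀^∞ 4πρ²|u|² dρ = 1, i.e. A² = (π·a_0^3)^(−1).
Let t = ρ/a_0; then A², 4π and the length scale all cancel, so P = ∫_{0}^{0.69} t^2·e^(-2·t) dt ÷ ∫_{0}^{∞} t^2·e^(-2·t) dt.
An antiderivative of t^2·e^(-2·t) is -(2·t^2 + 2·t + 1)·e^(-2·t)/4; evaluating from 0 to 0.69 gives ≈ 0.040422, while the full integral is 1/4.
The region integral divided by the full integral gives P = 0.1617.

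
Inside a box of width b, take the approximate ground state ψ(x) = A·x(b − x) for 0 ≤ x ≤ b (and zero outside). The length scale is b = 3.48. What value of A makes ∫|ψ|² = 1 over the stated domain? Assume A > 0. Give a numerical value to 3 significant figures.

The normalization condition is ∫|ψ|² dx = 1 from 0 to b.
With ψ = A·x(b − x), the integral evaluates to A²·[b^5/30].
Hence A² = 1/[b^5/30].
Plugging in b = 3.48 yields A = 0.2424.

A ≈ 0.242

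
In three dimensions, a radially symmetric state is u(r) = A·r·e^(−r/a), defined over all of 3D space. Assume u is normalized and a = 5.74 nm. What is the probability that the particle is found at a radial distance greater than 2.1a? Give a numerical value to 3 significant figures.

P ≈ 0.590

With dV = 4πr²dr, the probability is ∫|u|² dV over r > 2.1a.
Normalization gives A² = 1/(3·π·a^5).
Substituting t = r/a, A², 4π and the length scale all cancel in the ratio: P = ∫_{2.1}^{∞} t^4·e^(-2·t) dt / ∫_{0}^{∞} t^4·e^(-2·t) dt.
An antiderivative of t^4·e^(-2·t) is -(t^4/2 + t^3 + 3·t^2/2 + 3·t/2 + 3/4)·e^(-2·t); evaluating from 2.1 to ∞ gives ≈ 0.44237, while the full integral is 3/4.
Taking the ratio yields P = 0.5898.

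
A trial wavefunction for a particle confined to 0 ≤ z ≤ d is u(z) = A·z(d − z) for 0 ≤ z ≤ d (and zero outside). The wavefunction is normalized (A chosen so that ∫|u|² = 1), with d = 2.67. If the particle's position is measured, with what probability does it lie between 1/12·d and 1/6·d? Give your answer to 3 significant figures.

P ≈ 0.0304

|u|² is the probability density, so P = ∫_{1/12·d}^{1/6·d} |u|² dz.
Since A² = 1/(d^5/30), this is the region integral divided by the full normalization integral.
Let t = z/d; then A² and the length scale cancel, so P = ∫_{1/12}^{1/6} t^2·(1 - t)^2 dt ÷ ∫_{0}^{1} t^2·(1 - t)^2 dt.
Using ∫ t^2·(1 - t)^2 dt = t^3·(6·t^2 - 15·t + 10)/30, the numerator is ≈ 0.0010135 and the denominator is 1/30.
The result is P = 0.03041.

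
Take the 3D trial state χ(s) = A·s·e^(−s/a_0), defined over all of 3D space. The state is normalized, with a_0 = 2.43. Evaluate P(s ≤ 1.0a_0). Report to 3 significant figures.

Integrate the radial probability density 4πs²|χ|² over s ≤ 1.0a_0.
A² is fixed by ∫₀^∞ 4πs²|χ|² ds = 1, i.e. A² = (3·π·a_0^5)^(−1).
In terms of u = s/a_0 (A², 4π and the length scale all cancel between numerator and denominator), P = [∫_{0}^{1.0} u^4·e^(-2·u) du] / [∫_{0}^{∞} u^4·e^(-2·u) du].
Using ∫ u^4·e^(-2·u) du = -(u^4/2 + u^3 + 3·u^2/2 + 3·u/2 + 3/4)·e^(-2·u), the numerator is 3/4 - 21·e^(-2)/4 and the denominator is 3/4.
This evaluates to P = 0.05265.

P ≈ 0.0527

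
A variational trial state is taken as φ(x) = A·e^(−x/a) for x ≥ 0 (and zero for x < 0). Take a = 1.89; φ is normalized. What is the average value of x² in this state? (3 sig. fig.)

⟨x^2⟩ ≈ 1.79

⟨x²⟩ = ∫ x^2 |φ|² dx over the full domain.
Using ∫₀^∞ xⁿ e^(−αx) dx = n!/αⁿ⁺¹, the ratio of the moment integral to the normalization integral gives ⟨x²⟩ = a^2/2.
Putting a = 1.89 gives 1.786.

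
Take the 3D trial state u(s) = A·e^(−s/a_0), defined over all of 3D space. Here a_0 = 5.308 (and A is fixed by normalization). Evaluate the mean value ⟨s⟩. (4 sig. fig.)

By definition ⟨s⟩ = ∫ s |u(s)|² 4πs² ds.
Since the A² factors cancel between numerator and denominator, ⟨s⟩ = 3·a_0/2.
With a_0 = 5.308, ⟨s⟩ = 7.9620.

⟨s⟩ ≈ 7.962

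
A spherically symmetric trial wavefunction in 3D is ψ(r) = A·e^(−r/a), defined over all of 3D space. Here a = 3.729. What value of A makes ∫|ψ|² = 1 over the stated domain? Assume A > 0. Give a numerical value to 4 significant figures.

We need A² ∫|f|² 4πr² dr = 1, taking the integral from 0 to ∞.
The angular integral contributes 4π, leaving ∫₀^∞ r²|ψ|² dr.
Using ∫₀^∞ rⁿ e^(−αr) dr = n!/αⁿ⁺¹, the integral (without the A² prefactor) comes out to π·a^3.
Plugging in a = 3.729 yields A = 0.078350.

A ≈ 0.07835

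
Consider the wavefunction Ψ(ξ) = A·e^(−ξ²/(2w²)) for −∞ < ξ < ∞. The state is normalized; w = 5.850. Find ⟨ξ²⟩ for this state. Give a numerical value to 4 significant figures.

⟨ξ²⟩ = ∫ ξ^2 |Ψ|² dξ over the full domain.
Differentiating ∫e^(−αξ²) dξ = √(π/α) under α to get the higher moments, the ratio of the moment integral to the normalization integral gives ⟨ξ²⟩ = w^2/2.
Putting w = 5.850 gives 17.111.

⟨ξ^2⟩ ≈ 17.11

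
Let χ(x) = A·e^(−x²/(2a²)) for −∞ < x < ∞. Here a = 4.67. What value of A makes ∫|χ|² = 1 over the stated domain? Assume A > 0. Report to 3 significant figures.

A ≈ 0.348

The normalization condition is ∫|χ|² dx = 1 from −∞ to ∞.
Differentiating ∫e^(−αx²) dx = √(π/α) under α to get the higher moments, the integral (without the A² prefactor) comes out to √(π)·a.
With a = 4.67: A² = 0.1208 and A = 0.3476.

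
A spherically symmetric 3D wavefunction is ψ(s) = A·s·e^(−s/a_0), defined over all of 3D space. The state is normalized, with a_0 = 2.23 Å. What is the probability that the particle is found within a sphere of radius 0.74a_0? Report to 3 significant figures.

P ≈ 0.0177

P = ∫ |ψ|² 4πs² ds over s ≤ 0.74a_0.
Normalization gives A² = 1/(3·π·a_0^5).
Let u = s/a_0; then A², 4π and the length scale all cancel, so P = ∫_{0}^{0.74} u^4·e^(-2·u) du ÷ ∫_{0}^{∞} u^4·e^(-2·u) du.
An antiderivative of u^4·e^(-2·u) is -(u^4/2 + u^3 + 3·u^2/2 + 3·u/2 + 3/4)·e^(-2·u); evaluating from 0 to 0.74 gives ≈ 0.013238, while the full integral is 3/4.
The region integral divided by the full integral gives P = 0.01765.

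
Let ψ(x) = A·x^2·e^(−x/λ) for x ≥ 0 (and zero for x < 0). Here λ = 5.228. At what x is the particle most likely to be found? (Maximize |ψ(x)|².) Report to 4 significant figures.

x ≈ 10.46

Set d/dx [|ψ(x)|²] = 0 and solve for x > 0.
This gives x = 2·λ.
With λ = 5.228, the most probable position is 10.456.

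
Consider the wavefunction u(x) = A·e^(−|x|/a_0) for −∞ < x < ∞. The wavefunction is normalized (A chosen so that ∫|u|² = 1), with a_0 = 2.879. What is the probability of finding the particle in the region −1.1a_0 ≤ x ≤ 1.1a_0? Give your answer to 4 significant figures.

P = ∫_{−1.1a_0}^{1.1a_0} |u(x)|² dx.
With A² fixed by ∫|u|² = 1, i.e. A² = (a_0)^(−1), substitute and integrate.
By symmetry take twice the x ≥ 0 contribution in numerator and denominator; the 2's cancel. In terms of t = x/a_0 (A² and the length scale cancel between numerator and denominator), P = [∫_{0}^{1.1} e^(-2·t) dt] / [∫_{0}^{∞} e^(-2·t) dt].
An antiderivative of e^(-2·t) is -e^(-2·t)/2; evaluating from 0 to 1.1 gives 1/2 - e^(-11/5)/2, while the full integral is 1/2.
This works out to P = 0.88920.

P ≈ 0.8892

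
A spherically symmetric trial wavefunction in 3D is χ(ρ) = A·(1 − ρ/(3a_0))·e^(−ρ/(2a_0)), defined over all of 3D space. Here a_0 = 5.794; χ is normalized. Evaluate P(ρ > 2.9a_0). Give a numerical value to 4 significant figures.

P ≈ 0.6473

P = ∫ |χ|² 4πρ² dρ over ρ > 2.9a_0.
Normalization gives A² = 1/(8·π·a_0^3/3).
Let u = ρ/a_0; then A², 4π and the length scale all cancel, so P = ∫_{2.9}^{∞} u^2·(1 - u/3)^2·e^(-u) du ÷ ∫_{0}^{∞} u^2·(1 - u/3)^2·e^(-u) du.
An antiderivative of u^2·(1 - u/3)^2·e^(-u) is (-u^4 + 2·u^3 - 3·u^2 - 6·u - 6)·e^(-u)/9; evaluating from 2.9 to ∞ gives ≈ 0.431505, while the full integral is 2/3.
Taking the ratio yields P = 0.64726.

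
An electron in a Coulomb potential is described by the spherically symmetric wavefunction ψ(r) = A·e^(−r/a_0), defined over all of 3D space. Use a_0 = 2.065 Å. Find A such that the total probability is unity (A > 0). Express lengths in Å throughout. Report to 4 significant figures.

The normalization condition is ∫|ψ|² 4πr² dr = 1 from 0 to ∞.
The angular integral contributes 4π, leaving ∫₀^∞ r²|ψ|² dr.
∫|ψ|² 4πr² dr = A²·(π·a_0^3).
So A² = (π·a_0^3)^(−1).
Plugging in a_0 = 2.065 yields A = 0.19013.

A ≈ 0.1901 Å^(-3/2)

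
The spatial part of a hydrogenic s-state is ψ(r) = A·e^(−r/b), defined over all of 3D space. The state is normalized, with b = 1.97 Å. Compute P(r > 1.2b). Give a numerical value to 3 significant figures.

P ≈ 0.570

P = ∫ |ψ|² 4πr² dr over r > 1.2b.
The full normalization integral is A²·[π·b^3] = 1, fixing A².
Substituting u = r/b, A², 4π and the length scale all cancel in the ratio: P = ∫_{1.2}^{∞} u^2·e^(-2·u) du / ∫_{0}^{∞} u^2·e^(-2·u) du.
With ∫ u^2·e^(-2·u) du = -(2·u^2 + 2·u + 1)·e^(-2·u)/4 + C, the region integral is 157·e^(-12/5)/100 and the full one is 1/4.
The region integral divided by the full integral gives P = 0.5697.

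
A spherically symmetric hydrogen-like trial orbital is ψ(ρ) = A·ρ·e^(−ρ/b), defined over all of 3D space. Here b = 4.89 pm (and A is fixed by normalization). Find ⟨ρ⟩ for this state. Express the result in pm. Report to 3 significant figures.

⟨ρ⟩ ≈ 12.2 pm

By definition ⟨ρ⟩ = ∫ ρ |ψ(ρ)|² 4πρ² dρ.
Using ∫₀^∞ ρⁿ e^(−αρ) dρ = n!/αⁿ⁺¹, the ratio of the moment integral to the normalization integral gives ⟨ρ⟩ = 5·b/2.
Putting b = 4.89 gives 12.23.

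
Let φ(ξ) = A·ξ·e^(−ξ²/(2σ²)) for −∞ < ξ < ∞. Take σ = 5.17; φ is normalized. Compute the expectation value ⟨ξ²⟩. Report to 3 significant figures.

⟨ξ^2⟩ ≈ 40.1

By definition ⟨ξ²⟩ = ∫ ξ^2 |φ(ξ)|² dξ.
With ∫_{−∞}^{∞} ξ^(2m) e^(−αξ²) dξ = (2m−1)!!·√π / (2^m α^(m+1/2)), the ratio of the moment integral to the normalization integral gives ⟨ξ²⟩ = 3·σ^2/2.
Putting σ = 5.17 gives 40.09.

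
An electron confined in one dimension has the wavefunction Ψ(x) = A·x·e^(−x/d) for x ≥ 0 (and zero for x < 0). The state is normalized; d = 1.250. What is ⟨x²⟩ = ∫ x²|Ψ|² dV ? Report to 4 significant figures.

By definition ⟨x²⟩ = ∫ x^2 |Ψ(x)|² dx.
The ratio of the moment integral to the normalization integral gives ⟨x²⟩ = 3·d^2.
Putting d = 1.250 gives 4.6875.

⟨x^2⟩ ≈ 4.688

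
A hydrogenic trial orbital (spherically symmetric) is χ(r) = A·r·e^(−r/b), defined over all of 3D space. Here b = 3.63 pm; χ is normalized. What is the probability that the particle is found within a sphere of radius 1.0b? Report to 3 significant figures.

P ≈ 0.0527

Integrate the radial probability density 4πr²|χ|² over r ≤ 1.0b.
The full normalization integral is A²·[3·π·b^5] = 1, fixing A².
In terms of u = r/b (A², 4π and the length scale all cancel between numerator and denominator), P = [∫_{0}^{1.0} u^4·e^(-2·u) du] / [∫_{0}^{∞} u^4·e^(-2·u) du].
An antiderivative of u^4·e^(-2·u) is -(u^4/2 + u^3 + 3·u^2/2 + 3·u/2 + 3/4)·e^(-2·u); evaluating from 0 to 1.0 gives 3/4 - 21·e^(-2)/4, while the full integral is 3/4.
The region integral divided by the full integral gives P = 0.05265.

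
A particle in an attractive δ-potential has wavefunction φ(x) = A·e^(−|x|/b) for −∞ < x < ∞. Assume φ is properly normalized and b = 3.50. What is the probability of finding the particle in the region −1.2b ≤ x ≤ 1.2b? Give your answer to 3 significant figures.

P ≈ 0.909

|φ|² is the probability density, so P = ∫_{−1.2b}^{1.2b} |φ|² dx.
Since A² = 1/(b), this is the region integral divided by the full normalization integral.
By symmetry take twice the x ≥ 0 contribution in numerator and denominator; the 2's cancel. Let u = x/b; then A² and the length scale cancel, so P = ∫_{0}^{1.2} e^(-2·u) du ÷ ∫_{0}^{∞} e^(-2·u) du.
An antiderivative of e^(-2·u) is -e^(-2·u)/2; evaluating from 0 to 1.2 gives 1/2 - e^(-12/5)/2, while the full integral is 1/2.
Evaluating gives P = 0.9093.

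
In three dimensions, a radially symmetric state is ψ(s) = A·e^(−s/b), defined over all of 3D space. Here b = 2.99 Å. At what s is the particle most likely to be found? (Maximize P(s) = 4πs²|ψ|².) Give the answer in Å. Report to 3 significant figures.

Set d/ds [P(s) = 4πs²|ψ|²] = 0 and solve for s > 0.
Solving yields s = b.
With b = 2.99, the most probable radial distance is 2.990 Å.

s ≈ 2.99 Å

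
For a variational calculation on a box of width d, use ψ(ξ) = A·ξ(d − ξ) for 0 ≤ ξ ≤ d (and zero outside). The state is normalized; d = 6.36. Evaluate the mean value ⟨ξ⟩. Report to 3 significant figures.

⟨ξ⟩ ≈ 3.18

The expectation value is the |ψ|²-weighted average of ξ: ∫ ξ|ψ|² dξ.
Expanding the polynomial and integrating term by term, the ratio of the moment integral to the normalization integral gives ⟨ξ⟩ = d/2.
With d = 6.36, ⟨ξ⟩ = 3.180.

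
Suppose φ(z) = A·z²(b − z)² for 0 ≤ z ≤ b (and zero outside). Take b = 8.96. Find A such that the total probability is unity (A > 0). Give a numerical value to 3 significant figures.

A ≈ 0.00130

Normalization requires ∫|φ|² dz = 1, integrated from 0 to b.
Expanding the polynomial and integrating term by term, with φ = A·z²(b − z)², the integral evaluates to A²·[b^9/630].
So A² = (b^9/630)^(−1).
With b = 8.96: A² = 0.000001693 and A = 0.001301.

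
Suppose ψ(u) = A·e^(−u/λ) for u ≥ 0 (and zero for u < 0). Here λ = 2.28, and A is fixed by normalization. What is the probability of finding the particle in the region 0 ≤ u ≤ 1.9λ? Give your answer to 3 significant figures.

P ≈ 0.978

The probability is P = ∫ |ψ|² du over [0, 1.9λ].
With A² fixed by ∫|ψ|² = 1, i.e. A² = (λ/2)^(−1), substitute and integrate.
Let t = u/λ; then A² and the length scale cancel, so P = ∫_{0}^{1.9} e^(-2·t) dt ÷ ∫_{0}^{∞} e^(-2·t) dt.
An antiderivative of e^(-2·t) is -e^(-2·t)/2; evaluating from 0 to 1.9 gives 1/2 - e^(-19/5)/2, while the full integral is 1/2.
The result is P = 0.9776.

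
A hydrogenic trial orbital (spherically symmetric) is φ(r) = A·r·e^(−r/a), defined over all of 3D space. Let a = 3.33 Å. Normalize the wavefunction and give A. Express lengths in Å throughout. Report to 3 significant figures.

A ≈ 0.0161 Å^(-5/2)

Normalization requires ∫|φ|² 4πr² dr = 1, integrated from 0 to ∞.
In 3D with spherical symmetry the volume element is 4πr² dr.
∫|φ|² 4πr² dr = A²·(3·π·a^5).
Setting this equal to 1 gives A² = 1/(3·π·a^5).
Plugging in a = 3.33 yields A = 0.01610.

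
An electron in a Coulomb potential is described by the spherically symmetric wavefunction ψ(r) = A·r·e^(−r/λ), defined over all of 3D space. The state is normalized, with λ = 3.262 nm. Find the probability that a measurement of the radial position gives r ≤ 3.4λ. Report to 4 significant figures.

With dV = 4πr²dr, the probability is ∫|ψ|² dV over r ≤ 3.4λ.
A² is fixed by ∫₀^∞ 4πr²|ψ|² dr = 1, i.e. A² = (3·π·λ^5)^(−1).
Substituting u = r/λ, A², 4π and the length scale all cancel in the ratio: P = ∫_{0}^{3.4} u^4·e^(-2·u) du / ∫_{0}^{∞} u^4·e^(-2·u) du.
Using ∫ u^4·e^(-2·u) du = -(u^4/2 + u^3 + 3·u^2/2 + 3·u/2 + 3/4)·e^(-2·u), the numerator is ≈ 0.605977 and the denominator is 3/4.
The region integral divided by the full integral gives P = 0.80797.

P ≈ 0.8080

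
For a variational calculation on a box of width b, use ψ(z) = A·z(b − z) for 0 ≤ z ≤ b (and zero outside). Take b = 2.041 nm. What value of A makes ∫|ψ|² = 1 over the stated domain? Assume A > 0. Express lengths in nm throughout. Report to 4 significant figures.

The normalization condition is ∫|ψ|² dz = 1 from 0 to b.
Expanding the polynomial and integrating term by term, carrying out the integral gives A² · b^5/30.
So A² = (b^5/30)^(−1).
With b = 2.041: A² = 0.84704 and A = 0.92035.

A ≈ 0.9204 nm^(-5/2)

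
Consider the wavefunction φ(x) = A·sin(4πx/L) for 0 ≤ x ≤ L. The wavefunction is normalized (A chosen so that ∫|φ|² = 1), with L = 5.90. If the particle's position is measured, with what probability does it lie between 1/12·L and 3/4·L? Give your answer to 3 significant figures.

P ≈ 0.701

|φ|² is the probability density, so P = ∫_{1/12·L}^{3/4·L} |φ|² dx.
Since A² = 1/(L/2), this is the region integral divided by the full normalization integral.
Let u = x/L; then A² and the length scale cancel, so P = ∫_{1/12}^{3/4} sin(4·π·u)^2 du ÷ ∫_{0}^{1} sin(4·π·u)^2 du.
With ∫ sin(4·π·u)^2 du = u/2 - sin(4·π·u)·cos(4·π·u)/(8·π) + C, the region integral is √(3)/(32·π) + 1/3 and the full one is 1/2.
Taking the ratio, P = √(3)/(16·π) + 2/3.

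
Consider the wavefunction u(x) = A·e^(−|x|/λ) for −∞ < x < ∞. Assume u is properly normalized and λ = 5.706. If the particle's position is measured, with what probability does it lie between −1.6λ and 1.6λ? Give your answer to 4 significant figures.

P = ∫_{−1.6λ}^{1.6λ} |u(x)|² dx.
The normalization integral ∫|u|²dx over the whole domain equals λ·A², and A² cancels in the ratio.
By symmetry take twice the x ≥ 0 contribution in numerator and denominator; the 2's cancel. In terms of t = x/λ (A² and the length scale cancel between numerator and denominator), P = [∫_{0}^{1.6} e^(-2·t) dt] / [∫_{0}^{∞} e^(-2·t) dt].
Using ∫ e^(-2·t) dt = -e^(-2·t)/2, the numerator is 1/2 - e^(-16/5)/2 and the denominator is 1/2.
This works out to P = 0.95924.

P ≈ 0.9592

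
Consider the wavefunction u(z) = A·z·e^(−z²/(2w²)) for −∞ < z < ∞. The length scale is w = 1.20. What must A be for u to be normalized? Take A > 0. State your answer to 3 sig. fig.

A ≈ 0.808

Normalization requires ∫|u|² dz = 1, integrated from −∞ to ∞.
Differentiating ∫e^(−αz²) dz = √(π/α) under α to get the higher moments, carrying out the integral gives A² · √(π)·w^3/2.
Substituting w = 1.20 gives A² = 0.6530, so A = 0.8081.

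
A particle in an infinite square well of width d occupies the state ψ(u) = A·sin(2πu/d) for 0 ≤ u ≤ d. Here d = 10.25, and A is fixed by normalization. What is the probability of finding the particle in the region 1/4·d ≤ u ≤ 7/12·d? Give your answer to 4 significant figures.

P ≈ 0.2644

The probability is P = ∫ |ψ|² du over [1/4·d, 7/12·d].
With A² fixed by ∫|ψ|² = 1, i.e. A² = (d/2)^(−1), substitute and integrate.
In terms of t = u/d (A² and the length scale cancel between numerator and denominator), P = [∫_{1/4}^{7/12} sin(2·π·t)^2 dt] / [∫_{0}^{1} sin(2·π·t)^2 dt].
With ∫ sin(2·π·t)^2 dt = t/2 - sin(4·π·t)/(8·π) + C, the region integral is -√(3)/(16·π) + 1/6 and the full one is 1/2.
Evaluating gives P = (-√(3)/8 + π/3)/π.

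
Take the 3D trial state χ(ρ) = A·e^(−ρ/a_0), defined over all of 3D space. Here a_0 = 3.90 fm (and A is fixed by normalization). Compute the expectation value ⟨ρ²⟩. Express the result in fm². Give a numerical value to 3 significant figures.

⟨ρ²⟩ = ∫ ρ^2 |χ|² 4πρ² dρ over the full domain.
With ∫₀^∞ ρ^4 e^(−αρ) dρ = 4!/α^5, the ratio of the moment integral to the normalization integral gives ⟨ρ²⟩ = 3·a_0^2.
Putting a_0 = 3.90 gives 45.63.

⟨ρ^2⟩ ≈ 45.6 fm^2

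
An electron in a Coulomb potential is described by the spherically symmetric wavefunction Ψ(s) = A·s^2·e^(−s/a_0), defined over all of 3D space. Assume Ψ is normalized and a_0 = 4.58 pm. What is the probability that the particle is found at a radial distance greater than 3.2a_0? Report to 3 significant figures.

P ≈ 0.542

P = ∫ |Ψ|² 4πs² ds over s > 3.2a_0.
Normalization gives A² = 1/(45·π·a_0^7/2).
Substituting u = s/a_0, A², 4π and the length scale all cancel in the ratio: P = ∫_{3.2}^{∞} u^6·e^(-2·u) du / ∫_{0}^{∞} u^6·e^(-2·u) du.
With ∫ u^6·e^(-2·u) du = -(4·u^6 + 12·u^5 + 30·u^4 + 60·u^3 + 90·u^2 + 90·u + 45)·e^(-2·u)/8 + C, the region integral is ≈ 3.0506 and the full one is 45/8.
This evaluates to P = 0.5423.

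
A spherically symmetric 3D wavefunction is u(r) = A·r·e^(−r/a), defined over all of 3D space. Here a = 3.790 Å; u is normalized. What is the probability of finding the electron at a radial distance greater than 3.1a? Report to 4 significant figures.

P ≈ 0.2592

Integrate the radial probability density 4πr²|u|² over r > 3.1a.
Normalization gives A² = 1/(3·π·a^5).
Substituting t = r/a, A², 4π and the length scale all cancel in the ratio: P = ∫_{3.1}^{∞} t^4·e^(-2·t) dt / ∫_{0}^{∞} t^4·e^(-2·t) dt.
Using ∫ t^4·e^(-2·t) dt = -(t^4/2 + t^3 + 3·t^2/2 + 3·t/2 + 3/4)·e^(-2·t), the numerator is ≈ 0.194383 and the denominator is 3/4.
This evaluates to P = 0.25918.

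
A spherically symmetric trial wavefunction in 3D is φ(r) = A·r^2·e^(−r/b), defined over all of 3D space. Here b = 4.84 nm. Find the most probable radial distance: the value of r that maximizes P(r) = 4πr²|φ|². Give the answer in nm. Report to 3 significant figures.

Differentiate P(r) = 4πr²|φ|² with respect to r and set to zero.
This gives r = 3·b.
With b = 4.84, the most probable radial distance is 14.52 nm.

r ≈ 14.5 nm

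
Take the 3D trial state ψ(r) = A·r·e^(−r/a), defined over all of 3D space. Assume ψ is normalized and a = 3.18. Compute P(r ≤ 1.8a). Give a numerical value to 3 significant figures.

Integrate the radial probability density 4πr²|ψ|² over r ≤ 1.8a.
Normalization gives A² = 1/(3·π·a^5).
Substituting u = r/a, A², 4π and the length scale all cancel in the ratio: P = ∫_{0}^{1.8} u^4·e^(-2·u) du / ∫_{0}^{∞} u^4·e^(-2·u) du.
Using ∫ u^4·e^(-2·u) du = -(u^4/2 + u^3 + 3·u^2/2 + 3·u/2 + 3/4)·e^(-2·u), the numerator is ≈ 0.22017 and the denominator is 3/4.
The region integral divided by the full integral gives P = 0.2936.

P ≈ 0.294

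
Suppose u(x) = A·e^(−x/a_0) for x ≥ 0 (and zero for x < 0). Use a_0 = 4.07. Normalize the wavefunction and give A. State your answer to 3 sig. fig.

The normalization condition is ∫|u|² dx = 1 from 0 to ∞.
Using ∫₀^∞ xⁿ e^(−αx) dx = n!/αⁿ⁺¹, carrying out the integral gives A² · a_0/2.
Plugging in a_0 = 4.07 yields A = 0.7010.

A ≈ 0.701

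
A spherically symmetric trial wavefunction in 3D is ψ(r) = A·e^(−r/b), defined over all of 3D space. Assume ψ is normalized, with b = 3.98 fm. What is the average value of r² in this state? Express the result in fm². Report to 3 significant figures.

⟨r²⟩ = ∫ r^2 |ψ|² 4πr² dr over the full domain.
Since the A² factors cancel between numerator and denominator, ⟨r²⟩ = 3·b^2.
Putting b = 3.98 gives 47.52.

⟨r^2⟩ ≈ 47.5 fm^2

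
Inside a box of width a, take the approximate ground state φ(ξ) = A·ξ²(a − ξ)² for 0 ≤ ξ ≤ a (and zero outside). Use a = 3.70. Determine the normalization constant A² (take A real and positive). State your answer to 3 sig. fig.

A^2 ≈ 0.00485

The normalization condition is ∫|φ|² dξ = 1 from 0 to a.
Expanding the polynomial and integrating term by term, ∫|φ|² dξ = A²·(a^9/630).
Setting this equal to 1 gives A² = 1/(a^9/630).
Substituting a = 3.70 gives A² = 0.004848, so A = 0.06962.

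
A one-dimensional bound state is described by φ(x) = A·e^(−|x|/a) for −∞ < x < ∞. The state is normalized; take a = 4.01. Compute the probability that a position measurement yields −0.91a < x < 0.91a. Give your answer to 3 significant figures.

P = ∫_{−0.91a}^{0.91a} |φ(x)|² dx.
Since A² = 1/(a), this is the region integral divided by the full normalization integral.
By symmetry take twice the x ≥ 0 contribution in numerator and denominator; the 2's cancel. Let u = x/a; then A² and the length scale cancel, so P = ∫_{0}^{0.91} e^(-2·u) du ÷ ∫_{0}^{∞} e^(-2·u) du.
With ∫ e^(-2·u) du = -e^(-2·u)/2 + C, the region integral is 1/2 - e^(-91/50)/2 and the full one is 1/2.
Evaluating gives P = 0.8380.

P ≈ 0.838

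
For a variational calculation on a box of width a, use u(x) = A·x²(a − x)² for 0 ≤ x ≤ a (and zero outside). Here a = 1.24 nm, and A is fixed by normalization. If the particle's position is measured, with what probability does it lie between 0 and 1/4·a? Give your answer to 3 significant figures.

P = ∫_{0}^{1/4·a} |u(x)|² dx.
Since A² = 1/(a^9/630), this is the region integral divided by the full normalization integral.
Let t = x/a; then A² and the length scale cancel, so P = ∫_{0}^{1/4} t^4·(1 - t)^4 dt ÷ ∫_{0}^{1} t^4·(1 - t)^4 dt.
An antiderivative of t^4·(1 - t)^4 is t^5·(70·t^4 - 315·t^3 + 540·t^2 - 420·t + 126)/630; evaluating from 0 to 1/4 gives ≈ 0.000077662, while the full integral is 1/630.
Taking the ratio, P = 0.04893.

P ≈ 0.0489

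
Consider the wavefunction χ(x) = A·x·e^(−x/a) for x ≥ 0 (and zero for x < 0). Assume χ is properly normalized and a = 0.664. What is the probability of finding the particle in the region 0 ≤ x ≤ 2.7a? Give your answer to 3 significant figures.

|χ|² is the probability density, so P = ∫_{0}^{2.7a} |χ|² dx.
The normalization integral ∫|χ|²dx over the whole domain equals a^3/4·A², and A² cancels in the ratio.
Let u = x/a; then A² and the length scale cancel, so P = ∫_{0}^{2.7} u^2·e^(-2·u) du ÷ ∫_{0}^{∞} u^2·e^(-2·u) du.
With ∫ u^2·e^(-2·u) du = -(2·u^2 + 2·u + 1)·e^(-2·u)/4 + C, the region integral is 1/4 - 1049·e^(-27/5)/200 and the full one is 1/4.
Taking the ratio, P = 0.9052.

P ≈ 0.905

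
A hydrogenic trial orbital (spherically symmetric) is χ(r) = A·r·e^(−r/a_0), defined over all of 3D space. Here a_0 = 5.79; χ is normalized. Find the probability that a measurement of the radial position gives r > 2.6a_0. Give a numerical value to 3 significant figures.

P = ∫ |χ|² 4πr² dr over r > 2.6a_0.
Normalization gives A² = 1/(3·π·a_0^5).
Let u = r/a_0; then A², 4π and the length scale all cancel, so P = ∫_{2.6}^{∞} u^4·e^(-2·u) du ÷ ∫_{0}^{∞} u^4·e^(-2·u) du.
With ∫ u^4·e^(-2·u) du = -(u^4/2 + u^3 + 3·u^2/2 + 3·u/2 + 3/4)·e^(-2·u) + C, the region integral is ≈ 0.30460 and the full one is 3/4.
Taking the ratio yields P = 0.4061.

P ≈ 0.406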